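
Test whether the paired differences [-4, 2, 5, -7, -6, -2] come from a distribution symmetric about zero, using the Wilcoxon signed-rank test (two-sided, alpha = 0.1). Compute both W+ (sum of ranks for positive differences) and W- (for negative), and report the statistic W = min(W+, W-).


Step 1: Drop any zero differences (none here) and take |d_i|.
|d| = [4, 2, 5, 7, 6, 2]
Step 2: Midrank |d_i| (ties get averaged ranks).
ranks: |4|->3, |2|->1.5, |5|->4, |7|->6, |6|->5, |2|->1.5
Step 3: Attach original signs; sum ranks with positive sign and with negative sign.
W+ = 1.5 + 4 = 5.5
W- = 3 + 6 + 5 + 1.5 = 15.5
(Check: W+ + W- = 21 should equal n(n+1)/2 = 21.)
Step 4: Test statistic W = min(W+, W-) = 5.5.
Step 5: Ties in |d|, so use the tie-corrected normal approximation.
        E[W] = n(n+1)/4 = 6*7/4 = 10.5.
        Tie groups: |d|=2 (t=2); sum(t^3 - t) = 6.
        Var[W] = n(n+1)(2n+1)/24 - sum(t^3-t)/48 = 546/24 - 6/48 = 22.625.
        z = (W - E[W]) / sqrt(Var[W]) = (5.5 - 10.5) / 4.7566 = -1.0512.
        Two-sided p = 2*Phi(z) = 0.293177.
Step 6: alpha = 0.1. fail to reject H0.

W+ = 5.5, W- = 15.5, W = min = 5.5, p = 0.293177, fail to reject H0.


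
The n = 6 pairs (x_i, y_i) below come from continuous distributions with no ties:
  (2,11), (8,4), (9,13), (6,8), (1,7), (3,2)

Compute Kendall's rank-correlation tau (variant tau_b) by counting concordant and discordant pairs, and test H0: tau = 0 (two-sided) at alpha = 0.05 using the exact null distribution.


Step 1: Enumerate the 15 unordered pairs (i,j) with i<j and classify each by sign(x_j-x_i) * sign(y_j-y_i).
  (1,2):dx=+6,dy=-7->D; (1,3):dx=+7,dy=+2->C; (1,4):dx=+4,dy=-3->D; (1,5):dx=-1,dy=-4->C
  (1,6):dx=+1,dy=-9->D; (2,3):dx=+1,dy=+9->C; (2,4):dx=-2,dy=+4->D; (2,5):dx=-7,dy=+3->D
  (2,6):dx=-5,dy=-2->C; (3,4):dx=-3,dy=-5->C; (3,5):dx=-8,dy=-6->C; (3,6):dx=-6,dy=-11->C
  (4,5):dx=-5,dy=-1->C; (4,6):dx=-3,dy=-6->C; (5,6):dx=+2,dy=-5->D
Step 2: C = 9, D = 6, total pairs = 15.
Step 3: tau = (C - D)/(n(n-1)/2) = (9 - 6)/15 = 0.200000.
Step 4: Exact two-sided p-value (enumerate n! = 720 permutations of y under H0): p = 0.719444.
Step 5: alpha = 0.05. fail to reject H0.

tau_b = 0.2000 (C=9, D=6), p = 0.719444, fail to reject H0.


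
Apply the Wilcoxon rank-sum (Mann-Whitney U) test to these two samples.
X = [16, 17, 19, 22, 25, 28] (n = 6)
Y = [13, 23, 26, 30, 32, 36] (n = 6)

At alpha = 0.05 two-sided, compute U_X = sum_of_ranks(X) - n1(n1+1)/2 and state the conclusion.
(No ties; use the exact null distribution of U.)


Step 1: Combine and sort all 12 observations; assign midranks.
sorted (value, group): (13,Y), (16,X), (17,X), (19,X), (22,X), (23,Y), (25,X), (26,Y), (28,X), (30,Y), (32,Y), (36,Y)
ranks: 13->1, 16->2, 17->3, 19->4, 22->5, 23->6, 25->7, 26->8, 28->9, 30->10, 32->11, 36->12
Step 2: Rank sum for X: R1 = 2 + 3 + 4 + 5 + 7 + 9 = 30.
Step 3: U_X = R1 - n1(n1+1)/2 = 30 - 6*7/2 = 30 - 21 = 9.
       U_Y = n1*n2 - U_X = 36 - 9 = 27.
Step 4: No ties, so the exact null distribution of U (based on enumerating the C(12,6) = 924 equally likely rank assignments) gives the two-sided p-value.
Step 5: p-value = 0.179654; compare to alpha = 0.05. fail to reject H0.

U_X = 9, p = 0.179654, fail to reject H0 at alpha = 0.05.


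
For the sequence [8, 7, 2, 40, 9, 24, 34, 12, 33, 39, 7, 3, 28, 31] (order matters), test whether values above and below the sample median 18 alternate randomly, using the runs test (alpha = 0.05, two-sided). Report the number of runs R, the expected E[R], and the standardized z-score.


Step 1: Compute median = 18; label A = above, B = below.
Labels in order: BBBABAABAABBAA  (n_A = 7, n_B = 7)
Step 2: Count runs R = 8.
Step 3: Under H0 (random ordering), E[R] = 2*n_A*n_B/(n_A+n_B) + 1 = 2*7*7/14 + 1 = 8.0000.
        Var[R] = 2*n_A*n_B*(2*n_A*n_B - n_A - n_B) / ((n_A+n_B)^2 * (n_A+n_B-1)) = 8232/2548 = 3.2308.
        SD[R] = 1.7974.
Step 4: R = E[R], so z = 0 with no continuity correction.
Step 5: Two-sided p-value via normal approximation = 2*(1 - Phi(|z|)) = 1.000000.
Step 6: alpha = 0.05. fail to reject H0.

R = 8, z = 0.0000, p = 1.000000, fail to reject H0.


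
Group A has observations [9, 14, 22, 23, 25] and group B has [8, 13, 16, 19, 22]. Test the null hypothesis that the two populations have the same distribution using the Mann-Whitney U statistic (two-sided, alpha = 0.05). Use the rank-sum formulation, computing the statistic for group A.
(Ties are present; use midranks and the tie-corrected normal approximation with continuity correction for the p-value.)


Step 1: Combine and sort all 10 observations; assign midranks.
sorted (value, group): (8,Y), (9,X), (13,Y), (14,X), (16,Y), (19,Y), (22,X), (22,Y), (23,X), (25,X)
ranks: 8->1, 9->2, 13->3, 14->4, 16->5, 19->6, 22->7.5, 22->7.5, 23->9, 25->10
Step 2: Rank sum for X: R1 = 2 + 4 + 7.5 + 9 + 10 = 32.5.
Step 3: U_X = R1 - n1(n1+1)/2 = 32.5 - 5*6/2 = 32.5 - 15 = 17.5.
       U_Y = n1*n2 - U_X = 25 - 17.5 = 7.5.
Step 4: Ties are present, so use the tie-corrected normal approximation (with continuity correction) for the p-value.
Step 5: p-value = 0.345742; compare to alpha = 0.05. fail to reject H0.

U_X = 17.5, p = 0.345742, fail to reject H0 at alpha = 0.05.


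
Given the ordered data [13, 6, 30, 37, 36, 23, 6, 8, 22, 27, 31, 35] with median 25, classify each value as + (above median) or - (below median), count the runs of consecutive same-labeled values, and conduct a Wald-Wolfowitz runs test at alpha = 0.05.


Step 1: Compute median = 25; label A = above, B = below.
Labels in order: BBAAABBBBAAA  (n_A = 6, n_B = 6)
Step 2: Count runs R = 4.
Step 3: Under H0 (random ordering), E[R] = 2*n_A*n_B/(n_A+n_B) + 1 = 2*6*6/12 + 1 = 7.0000.
        Var[R] = 2*n_A*n_B*(2*n_A*n_B - n_A - n_B) / ((n_A+n_B)^2 * (n_A+n_B-1)) = 4320/1584 = 2.7273.
        SD[R] = 1.6514.
Step 4: Continuity-corrected z = (R + 0.5 - E[R]) / SD[R] = (4 + 0.5 - 7.0000) / 1.6514 = -1.5138.
Step 5: Two-sided p-value via normal approximation = 2*(1 - Phi(|z|)) = 0.130070.
Step 6: alpha = 0.05. fail to reject H0.

R = 4, z = -1.5138, p = 0.130070, fail to reject H0.


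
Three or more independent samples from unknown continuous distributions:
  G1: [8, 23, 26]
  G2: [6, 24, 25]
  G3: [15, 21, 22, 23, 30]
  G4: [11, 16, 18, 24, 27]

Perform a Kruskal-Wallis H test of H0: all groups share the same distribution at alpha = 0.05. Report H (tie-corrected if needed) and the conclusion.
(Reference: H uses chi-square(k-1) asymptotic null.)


Step 1: Combine all N = 16 observations and assign midranks.
sorted (value, group, rank): (6,G2,1), (8,G1,2), (11,G4,3), (15,G3,4), (16,G4,5), (18,G4,6), (21,G3,7), (22,G3,8), (23,G1,9.5), (23,G3,9.5), (24,G2,11.5), (24,G4,11.5), (25,G2,13), (26,G1,14), (27,G4,15), (30,G3,16)
Step 2: Sum ranks within each group.
R_1 = 25.5 (n_1 = 3)
R_2 = 25.5 (n_2 = 3)
R_3 = 44.5 (n_3 = 5)
R_4 = 40.5 (n_4 = 5)
Step 3: H = 12/(N(N+1)) * sum(R_i^2/n_i) - 3(N+1)
     = 12/(16*17) * (25.5^2/3 + 25.5^2/3 + 44.5^2/5 + 40.5^2/5) - 3*17
     = 0.044118 * 1157.6 - 51
     = 0.070588.
Step 4: Ties present; correction factor C = 1 - 12/(16^3 - 16) = 0.997059. Corrected H = 0.070588 / 0.997059 = 0.070796.
Step 5: Under H0, H ~ chi^2(3); p-value = 0.995095.
Step 6: alpha = 0.05. fail to reject H0.

H = 0.0708, df = 3, p = 0.995095, fail to reject H0.


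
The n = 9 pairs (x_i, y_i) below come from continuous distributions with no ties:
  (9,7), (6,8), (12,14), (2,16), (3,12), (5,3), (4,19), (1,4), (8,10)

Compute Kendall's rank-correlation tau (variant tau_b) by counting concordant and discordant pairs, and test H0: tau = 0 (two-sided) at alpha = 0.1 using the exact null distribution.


Step 1: Enumerate the 36 unordered pairs (i,j) with i<j and classify each by sign(x_j-x_i) * sign(y_j-y_i).
  (1,2):dx=-3,dy=+1->D; (1,3):dx=+3,dy=+7->C; (1,4):dx=-7,dy=+9->D; (1,5):dx=-6,dy=+5->D
  (1,6):dx=-4,dy=-4->C; (1,7):dx=-5,dy=+12->D; (1,8):dx=-8,dy=-3->C; (1,9):dx=-1,dy=+3->D
  (2,3):dx=+6,dy=+6->C; (2,4):dx=-4,dy=+8->D; (2,5):dx=-3,dy=+4->D; (2,6):dx=-1,dy=-5->C
  (2,7):dx=-2,dy=+11->D; (2,8):dx=-5,dy=-4->C; (2,9):dx=+2,dy=+2->C; (3,4):dx=-10,dy=+2->D
  (3,5):dx=-9,dy=-2->C; (3,6):dx=-7,dy=-11->C; (3,7):dx=-8,dy=+5->D; (3,8):dx=-11,dy=-10->C
  (3,9):dx=-4,dy=-4->C; (4,5):dx=+1,dy=-4->D; (4,6):dx=+3,dy=-13->D; (4,7):dx=+2,dy=+3->C
  (4,8):dx=-1,dy=-12->C; (4,9):dx=+6,dy=-6->D; (5,6):dx=+2,dy=-9->D; (5,7):dx=+1,dy=+7->C
  (5,8):dx=-2,dy=-8->C; (5,9):dx=+5,dy=-2->D; (6,7):dx=-1,dy=+16->D; (6,8):dx=-4,dy=+1->D
  (6,9):dx=+3,dy=+7->C; (7,8):dx=-3,dy=-15->C; (7,9):dx=+4,dy=-9->D; (8,9):dx=+7,dy=+6->C
Step 2: C = 18, D = 18, total pairs = 36.
Step 3: tau = (C - D)/(n(n-1)/2) = (18 - 18)/36 = 0.000000.
Step 4: Exact two-sided p-value (enumerate n! = 362880 permutations of y under H0): p = 1.000000.
Step 5: alpha = 0.1. fail to reject H0.

tau_b = 0.0000 (C=18, D=18), p = 1.000000, fail to reject H0.


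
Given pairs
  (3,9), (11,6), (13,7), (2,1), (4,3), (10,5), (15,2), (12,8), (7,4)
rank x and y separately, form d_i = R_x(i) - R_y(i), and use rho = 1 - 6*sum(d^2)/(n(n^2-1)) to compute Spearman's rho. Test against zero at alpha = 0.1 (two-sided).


Step 1: Rank x and y separately (midranks; no ties here).
rank(x): 3->2, 11->6, 13->8, 2->1, 4->3, 10->5, 15->9, 12->7, 7->4
rank(y): 9->9, 6->6, 7->7, 1->1, 3->3, 5->5, 2->2, 8->8, 4->4
Step 2: d_i = R_x(i) - R_y(i); compute d_i^2.
  (2-9)^2=49, (6-6)^2=0, (8-7)^2=1, (1-1)^2=0, (3-3)^2=0, (5-5)^2=0, (9-2)^2=49, (7-8)^2=1, (4-4)^2=0
sum(d^2) = 100.
Step 3: rho = 1 - 6*100 / (9*(9^2 - 1)) = 1 - 600/720 = 0.166667.
Step 4: Under H0, t = rho * sqrt((n-2)/(1-rho^2)) = 0.4472 ~ t(7).
Step 5: Two-sided p-value from the t-distribution with 7 df = 0.668231.
Step 6: alpha = 0.1. fail to reject H0.

rho = 0.1667, p = 0.668231, fail to reject H0 at alpha = 0.1.


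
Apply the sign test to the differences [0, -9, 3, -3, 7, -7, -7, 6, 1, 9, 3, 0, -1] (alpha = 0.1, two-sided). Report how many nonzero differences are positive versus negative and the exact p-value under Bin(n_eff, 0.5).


Step 1: Discard zero differences. Original n = 13; n_eff = number of nonzero differences = 11.
Nonzero differences (with sign): -9, +3, -3, +7, -7, -7, +6, +1, +9, +3, -1
Step 2: Count signs: positive = 6, negative = 5.
Step 3: Under H0: P(positive) = 0.5, so the number of positives S ~ Bin(11, 0.5).
Step 4: Two-sided exact p-value = sum of Bin(11,0.5) probabilities at or below the observed probability = 1.000000.
Step 5: alpha = 0.1. fail to reject H0.

n_eff = 11, pos = 6, neg = 5, p = 1.000000, fail to reject H0.


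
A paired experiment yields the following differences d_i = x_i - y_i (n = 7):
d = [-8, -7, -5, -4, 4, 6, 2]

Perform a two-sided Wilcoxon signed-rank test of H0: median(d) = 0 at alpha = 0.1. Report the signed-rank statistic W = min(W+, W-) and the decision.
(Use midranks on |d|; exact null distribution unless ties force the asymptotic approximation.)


Step 1: Drop any zero differences (none here) and take |d_i|.
|d| = [8, 7, 5, 4, 4, 6, 2]
Step 2: Midrank |d_i| (ties get averaged ranks).
ranks: |8|->7, |7|->6, |5|->4, |4|->2.5, |4|->2.5, |6|->5, |2|->1
Step 3: Attach original signs; sum ranks with positive sign and with negative sign.
W+ = 2.5 + 5 + 1 = 8.5
W- = 7 + 6 + 4 + 2.5 = 19.5
(Check: W+ + W- = 28 should equal n(n+1)/2 = 28.)
Step 4: Test statistic W = min(W+, W-) = 8.5.
Step 5: Ties in |d|, so use the tie-corrected normal approximation.
        E[W] = n(n+1)/4 = 7*8/4 = 14.
        Tie groups: |d|=4 (t=2); sum(t^3 - t) = 6.
        Var[W] = n(n+1)(2n+1)/24 - sum(t^3-t)/48 = 840/24 - 6/48 = 34.875.
        z = (W - E[W]) / sqrt(Var[W]) = (8.5 - 14) / 5.9055 = -0.9313.
        Two-sided p = 2*Phi(z) = 0.351681.
Step 6: alpha = 0.1. fail to reject H0.

W+ = 8.5, W- = 19.5, W = min = 8.5, p = 0.351681, fail to reject H0.


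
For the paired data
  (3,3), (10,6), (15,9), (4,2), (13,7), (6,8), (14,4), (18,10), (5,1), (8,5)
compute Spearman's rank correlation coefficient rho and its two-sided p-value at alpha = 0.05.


Step 1: Rank x and y separately (midranks; no ties here).
rank(x): 3->1, 10->6, 15->9, 4->2, 13->7, 6->4, 14->8, 18->10, 5->3, 8->5
rank(y): 3->3, 6->6, 9->9, 2->2, 7->7, 8->8, 4->4, 10->10, 1->1, 5->5
Step 2: d_i = R_x(i) - R_y(i); compute d_i^2.
  (1-3)^2=4, (6-6)^2=0, (9-9)^2=0, (2-2)^2=0, (7-7)^2=0, (4-8)^2=16, (8-4)^2=16, (10-10)^2=0, (3-1)^2=4, (5-5)^2=0
sum(d^2) = 40.
Step 3: rho = 1 - 6*40 / (10*(10^2 - 1)) = 1 - 240/990 = 0.757576.
Step 4: Under H0, t = rho * sqrt((n-2)/(1-rho^2)) = 3.2827 ~ t(8).
Step 5: Two-sided p-value from the t-distribution with 8 df = 0.011143.
Step 6: alpha = 0.05. reject H0.

rho = 0.7576, p = 0.011143, reject H0 at alpha = 0.05.


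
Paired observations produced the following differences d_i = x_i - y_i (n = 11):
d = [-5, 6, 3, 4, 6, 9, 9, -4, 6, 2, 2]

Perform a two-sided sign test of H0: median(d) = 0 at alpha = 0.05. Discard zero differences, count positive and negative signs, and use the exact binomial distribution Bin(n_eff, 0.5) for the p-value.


Step 1: Discard zero differences. Original n = 11; n_eff = number of nonzero differences = 11.
Nonzero differences (with sign): -5, +6, +3, +4, +6, +9, +9, -4, +6, +2, +2
Step 2: Count signs: positive = 9, negative = 2.
Step 3: Under H0: P(positive) = 0.5, so the number of positives S ~ Bin(11, 0.5).
Step 4: Two-sided exact p-value = sum of Bin(11,0.5) probabilities at or below the observed probability = 0.065430.
Step 5: alpha = 0.05. fail to reject H0.

n_eff = 11, pos = 9, neg = 2, p = 0.065430, fail to reject H0.


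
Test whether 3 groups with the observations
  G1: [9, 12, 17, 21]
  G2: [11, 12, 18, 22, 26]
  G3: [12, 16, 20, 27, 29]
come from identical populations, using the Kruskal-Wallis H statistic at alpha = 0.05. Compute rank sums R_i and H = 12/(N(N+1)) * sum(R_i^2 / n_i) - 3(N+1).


Step 1: Combine all N = 14 observations and assign midranks.
sorted (value, group, rank): (9,G1,1), (11,G2,2), (12,G1,4), (12,G2,4), (12,G3,4), (16,G3,6), (17,G1,7), (18,G2,8), (20,G3,9), (21,G1,10), (22,G2,11), (26,G2,12), (27,G3,13), (29,G3,14)
Step 2: Sum ranks within each group.
R_1 = 22 (n_1 = 4)
R_2 = 37 (n_2 = 5)
R_3 = 46 (n_3 = 5)
Step 3: H = 12/(N(N+1)) * sum(R_i^2/n_i) - 3(N+1)
     = 12/(14*15) * (22^2/4 + 37^2/5 + 46^2/5) - 3*15
     = 0.057143 * 818 - 45
     = 1.742857.
Step 4: Ties present; correction factor C = 1 - 24/(14^3 - 14) = 0.991209. Corrected H = 1.742857 / 0.991209 = 1.758315.
Step 5: Under H0, H ~ chi^2(2); p-value = 0.415133.
Step 6: alpha = 0.05. fail to reject H0.

H = 1.7583, df = 2, p = 0.415133, fail to reject H0.


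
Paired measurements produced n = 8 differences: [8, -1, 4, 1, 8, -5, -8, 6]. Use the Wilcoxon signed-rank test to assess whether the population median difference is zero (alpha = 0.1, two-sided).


Step 1: Drop any zero differences (none here) and take |d_i|.
|d| = [8, 1, 4, 1, 8, 5, 8, 6]
Step 2: Midrank |d_i| (ties get averaged ranks).
ranks: |8|->7, |1|->1.5, |4|->3, |1|->1.5, |8|->7, |5|->4, |8|->7, |6|->5
Step 3: Attach original signs; sum ranks with positive sign and with negative sign.
W+ = 7 + 3 + 1.5 + 7 + 5 = 23.5
W- = 1.5 + 4 + 7 = 12.5
(Check: W+ + W- = 36 should equal n(n+1)/2 = 36.)
Step 4: Test statistic W = min(W+, W-) = 12.5.
Step 5: Ties in |d|, so use the tie-corrected normal approximation.
        E[W] = n(n+1)/4 = 8*9/4 = 18.
        Tie groups: |d|=1 (t=2), |d|=8 (t=3); sum(t^3 - t) = 30.
        Var[W] = n(n+1)(2n+1)/24 - sum(t^3-t)/48 = 1224/24 - 30/48 = 50.375.
        z = (W - E[W]) / sqrt(Var[W]) = (12.5 - 18) / 7.0975 = -0.7749.
        Two-sided p = 2*Phi(z) = 0.438389.
Step 6: alpha = 0.1. fail to reject H0.

W+ = 23.5, W- = 12.5, W = min = 12.5, p = 0.438389, fail to reject H0.


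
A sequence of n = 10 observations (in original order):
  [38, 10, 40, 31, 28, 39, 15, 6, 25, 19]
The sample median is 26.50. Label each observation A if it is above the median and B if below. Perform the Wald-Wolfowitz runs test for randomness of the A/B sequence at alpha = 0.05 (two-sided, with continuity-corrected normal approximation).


Step 1: Compute median = 26.50; label A = above, B = below.
Labels in order: ABAAAABBBB  (n_A = 5, n_B = 5)
Step 2: Count runs R = 4.
Step 3: Under H0 (random ordering), E[R] = 2*n_A*n_B/(n_A+n_B) + 1 = 2*5*5/10 + 1 = 6.0000.
        Var[R] = 2*n_A*n_B*(2*n_A*n_B - n_A - n_B) / ((n_A+n_B)^2 * (n_A+n_B-1)) = 2000/900 = 2.2222.
        SD[R] = 1.4907.
Step 4: Continuity-corrected z = (R + 0.5 - E[R]) / SD[R] = (4 + 0.5 - 6.0000) / 1.4907 = -1.0062.
Step 5: Two-sided p-value via normal approximation = 2*(1 - Phi(|z|)) = 0.314305.
Step 6: alpha = 0.05. fail to reject H0.

R = 4, z = -1.0062, p = 0.314305, fail to reject H0.


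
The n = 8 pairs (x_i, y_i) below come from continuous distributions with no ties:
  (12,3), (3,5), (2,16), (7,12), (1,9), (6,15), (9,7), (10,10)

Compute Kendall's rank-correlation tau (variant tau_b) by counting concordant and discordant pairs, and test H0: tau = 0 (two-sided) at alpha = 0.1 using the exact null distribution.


Step 1: Enumerate the 28 unordered pairs (i,j) with i<j and classify each by sign(x_j-x_i) * sign(y_j-y_i).
  (1,2):dx=-9,dy=+2->D; (1,3):dx=-10,dy=+13->D; (1,4):dx=-5,dy=+9->D; (1,5):dx=-11,dy=+6->D
  (1,6):dx=-6,dy=+12->D; (1,7):dx=-3,dy=+4->D; (1,8):dx=-2,dy=+7->D; (2,3):dx=-1,dy=+11->D
  (2,4):dx=+4,dy=+7->C; (2,5):dx=-2,dy=+4->D; (2,6):dx=+3,dy=+10->C; (2,7):dx=+6,dy=+2->C
  (2,8):dx=+7,dy=+5->C; (3,4):dx=+5,dy=-4->D; (3,5):dx=-1,dy=-7->C; (3,6):dx=+4,dy=-1->D
  (3,7):dx=+7,dy=-9->D; (3,8):dx=+8,dy=-6->D; (4,5):dx=-6,dy=-3->C; (4,6):dx=-1,dy=+3->D
  (4,7):dx=+2,dy=-5->D; (4,8):dx=+3,dy=-2->D; (5,6):dx=+5,dy=+6->C; (5,7):dx=+8,dy=-2->D
  (5,8):dx=+9,dy=+1->C; (6,7):dx=+3,dy=-8->D; (6,8):dx=+4,dy=-5->D; (7,8):dx=+1,dy=+3->C
Step 2: C = 9, D = 19, total pairs = 28.
Step 3: tau = (C - D)/(n(n-1)/2) = (9 - 19)/28 = -0.357143.
Step 4: Exact two-sided p-value (enumerate n! = 40320 permutations of y under H0): p = 0.275099.
Step 5: alpha = 0.1. fail to reject H0.

tau_b = -0.3571 (C=9, D=19), p = 0.275099, fail to reject H0.


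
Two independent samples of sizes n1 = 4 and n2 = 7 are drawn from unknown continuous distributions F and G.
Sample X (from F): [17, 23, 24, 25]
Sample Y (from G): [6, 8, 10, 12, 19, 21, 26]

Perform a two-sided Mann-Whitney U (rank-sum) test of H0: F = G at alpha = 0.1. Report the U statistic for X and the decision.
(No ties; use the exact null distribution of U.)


Step 1: Combine and sort all 11 observations; assign midranks.
sorted (value, group): (6,Y), (8,Y), (10,Y), (12,Y), (17,X), (19,Y), (21,Y), (23,X), (24,X), (25,X), (26,Y)
ranks: 6->1, 8->2, 10->3, 12->4, 17->5, 19->6, 21->7, 23->8, 24->9, 25->10, 26->11
Step 2: Rank sum for X: R1 = 5 + 8 + 9 + 10 = 32.
Step 3: U_X = R1 - n1(n1+1)/2 = 32 - 4*5/2 = 32 - 10 = 22.
       U_Y = n1*n2 - U_X = 28 - 22 = 6.
Step 4: No ties, so the exact null distribution of U (based on enumerating the C(11,4) = 330 equally likely rank assignments) gives the two-sided p-value.
Step 5: p-value = 0.163636; compare to alpha = 0.1. fail to reject H0.

U_X = 22, p = 0.163636, fail to reject H0 at alpha = 0.1.


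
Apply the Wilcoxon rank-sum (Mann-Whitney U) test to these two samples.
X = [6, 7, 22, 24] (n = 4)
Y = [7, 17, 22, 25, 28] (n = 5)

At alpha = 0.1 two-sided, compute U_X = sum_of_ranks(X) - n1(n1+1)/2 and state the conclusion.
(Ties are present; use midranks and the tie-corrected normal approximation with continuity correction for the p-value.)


Step 1: Combine and sort all 9 observations; assign midranks.
sorted (value, group): (6,X), (7,X), (7,Y), (17,Y), (22,X), (22,Y), (24,X), (25,Y), (28,Y)
ranks: 6->1, 7->2.5, 7->2.5, 17->4, 22->5.5, 22->5.5, 24->7, 25->8, 28->9
Step 2: Rank sum for X: R1 = 1 + 2.5 + 5.5 + 7 = 16.
Step 3: U_X = R1 - n1(n1+1)/2 = 16 - 4*5/2 = 16 - 10 = 6.
       U_Y = n1*n2 - U_X = 20 - 6 = 14.
Step 4: Ties are present, so use the tie-corrected normal approximation (with continuity correction) for the p-value.
Step 5: p-value = 0.387282; compare to alpha = 0.1. fail to reject H0.

U_X = 6, p = 0.387282, fail to reject H0 at alpha = 0.1.


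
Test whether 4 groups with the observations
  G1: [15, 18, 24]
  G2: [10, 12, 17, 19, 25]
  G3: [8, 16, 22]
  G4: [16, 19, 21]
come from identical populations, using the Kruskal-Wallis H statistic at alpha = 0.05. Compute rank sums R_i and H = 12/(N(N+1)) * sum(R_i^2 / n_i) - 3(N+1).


Step 1: Combine all N = 14 observations and assign midranks.
sorted (value, group, rank): (8,G3,1), (10,G2,2), (12,G2,3), (15,G1,4), (16,G3,5.5), (16,G4,5.5), (17,G2,7), (18,G1,8), (19,G2,9.5), (19,G4,9.5), (21,G4,11), (22,G3,12), (24,G1,13), (25,G2,14)
Step 2: Sum ranks within each group.
R_1 = 25 (n_1 = 3)
R_2 = 35.5 (n_2 = 5)
R_3 = 18.5 (n_3 = 3)
R_4 = 26 (n_4 = 3)
Step 3: H = 12/(N(N+1)) * sum(R_i^2/n_i) - 3(N+1)
     = 12/(14*15) * (25^2/3 + 35.5^2/5 + 18.5^2/3 + 26^2/3) - 3*15
     = 0.057143 * 799.8 - 45
     = 0.702857.
Step 4: Ties present; correction factor C = 1 - 12/(14^3 - 14) = 0.995604. Corrected H = 0.702857 / 0.995604 = 0.705960.
Step 5: Under H0, H ~ chi^2(3); p-value = 0.871801.
Step 6: alpha = 0.05. fail to reject H0.

H = 0.7060, df = 3, p = 0.871801, fail to reject H0.


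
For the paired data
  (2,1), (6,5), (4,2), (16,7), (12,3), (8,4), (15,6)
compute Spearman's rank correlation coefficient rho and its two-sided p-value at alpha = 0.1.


Step 1: Rank x and y separately (midranks; no ties here).
rank(x): 2->1, 6->3, 4->2, 16->7, 12->5, 8->4, 15->6
rank(y): 1->1, 5->5, 2->2, 7->7, 3->3, 4->4, 6->6
Step 2: d_i = R_x(i) - R_y(i); compute d_i^2.
  (1-1)^2=0, (3-5)^2=4, (2-2)^2=0, (7-7)^2=0, (5-3)^2=4, (4-4)^2=0, (6-6)^2=0
sum(d^2) = 8.
Step 3: rho = 1 - 6*8 / (7*(7^2 - 1)) = 1 - 48/336 = 0.857143.
Step 4: Under H0, t = rho * sqrt((n-2)/(1-rho^2)) = 3.7210 ~ t(5).
Step 5: Two-sided p-value from the t-distribution with 5 df = 0.013697.
Step 6: alpha = 0.1. reject H0.

rho = 0.8571, p = 0.013697, reject H0 at alpha = 0.1.


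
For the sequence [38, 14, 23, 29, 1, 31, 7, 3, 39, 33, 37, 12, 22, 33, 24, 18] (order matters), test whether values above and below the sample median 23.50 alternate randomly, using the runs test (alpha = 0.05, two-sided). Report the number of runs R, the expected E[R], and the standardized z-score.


Step 1: Compute median = 23.50; label A = above, B = below.
Labels in order: ABBABABBAAABBAAB  (n_A = 8, n_B = 8)
Step 2: Count runs R = 10.
Step 3: Under H0 (random ordering), E[R] = 2*n_A*n_B/(n_A+n_B) + 1 = 2*8*8/16 + 1 = 9.0000.
        Var[R] = 2*n_A*n_B*(2*n_A*n_B - n_A - n_B) / ((n_A+n_B)^2 * (n_A+n_B-1)) = 14336/3840 = 3.7333.
        SD[R] = 1.9322.
Step 4: Continuity-corrected z = (R - 0.5 - E[R]) / SD[R] = (10 - 0.5 - 9.0000) / 1.9322 = 0.2588.
Step 5: Two-sided p-value via normal approximation = 2*(1 - Phi(|z|)) = 0.795809.
Step 6: alpha = 0.05. fail to reject H0.

R = 10, z = 0.2588, p = 0.795809, fail to reject H0.


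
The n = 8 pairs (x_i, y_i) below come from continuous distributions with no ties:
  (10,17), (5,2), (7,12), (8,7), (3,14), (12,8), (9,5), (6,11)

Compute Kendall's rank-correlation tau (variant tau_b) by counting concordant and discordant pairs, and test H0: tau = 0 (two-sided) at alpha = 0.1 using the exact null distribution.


Step 1: Enumerate the 28 unordered pairs (i,j) with i<j and classify each by sign(x_j-x_i) * sign(y_j-y_i).
  (1,2):dx=-5,dy=-15->C; (1,3):dx=-3,dy=-5->C; (1,4):dx=-2,dy=-10->C; (1,5):dx=-7,dy=-3->C
  (1,6):dx=+2,dy=-9->D; (1,7):dx=-1,dy=-12->C; (1,8):dx=-4,dy=-6->C; (2,3):dx=+2,dy=+10->C
  (2,4):dx=+3,dy=+5->C; (2,5):dx=-2,dy=+12->D; (2,6):dx=+7,dy=+6->C; (2,7):dx=+4,dy=+3->C
  (2,8):dx=+1,dy=+9->C; (3,4):dx=+1,dy=-5->D; (3,5):dx=-4,dy=+2->D; (3,6):dx=+5,dy=-4->D
  (3,7):dx=+2,dy=-7->D; (3,8):dx=-1,dy=-1->C; (4,5):dx=-5,dy=+7->D; (4,6):dx=+4,dy=+1->C
  (4,7):dx=+1,dy=-2->D; (4,8):dx=-2,dy=+4->D; (5,6):dx=+9,dy=-6->D; (5,7):dx=+6,dy=-9->D
  (5,8):dx=+3,dy=-3->D; (6,7):dx=-3,dy=-3->C; (6,8):dx=-6,dy=+3->D; (7,8):dx=-3,dy=+6->D
Step 2: C = 14, D = 14, total pairs = 28.
Step 3: tau = (C - D)/(n(n-1)/2) = (14 - 14)/28 = 0.000000.
Step 4: Exact two-sided p-value (enumerate n! = 40320 permutations of y under H0): p = 1.000000.
Step 5: alpha = 0.1. fail to reject H0.

tau_b = 0.0000 (C=14, D=14), p = 1.000000, fail to reject H0.


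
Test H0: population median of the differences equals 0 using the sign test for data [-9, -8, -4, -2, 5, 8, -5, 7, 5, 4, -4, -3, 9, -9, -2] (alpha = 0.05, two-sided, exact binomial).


Step 1: Discard zero differences. Original n = 15; n_eff = number of nonzero differences = 15.
Nonzero differences (with sign): -9, -8, -4, -2, +5, +8, -5, +7, +5, +4, -4, -3, +9, -9, -2
Step 2: Count signs: positive = 6, negative = 9.
Step 3: Under H0: P(positive) = 0.5, so the number of positives S ~ Bin(15, 0.5).
Step 4: Two-sided exact p-value = sum of Bin(15,0.5) probabilities at or below the observed probability = 0.607239.
Step 5: alpha = 0.05. fail to reject H0.

n_eff = 15, pos = 6, neg = 9, p = 0.607239, fail to reject H0.


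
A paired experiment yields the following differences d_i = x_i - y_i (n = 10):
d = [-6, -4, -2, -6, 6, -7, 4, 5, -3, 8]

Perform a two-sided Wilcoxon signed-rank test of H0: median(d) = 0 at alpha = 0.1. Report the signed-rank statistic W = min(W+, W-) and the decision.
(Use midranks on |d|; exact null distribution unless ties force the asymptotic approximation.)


Step 1: Drop any zero differences (none here) and take |d_i|.
|d| = [6, 4, 2, 6, 6, 7, 4, 5, 3, 8]
Step 2: Midrank |d_i| (ties get averaged ranks).
ranks: |6|->7, |4|->3.5, |2|->1, |6|->7, |6|->7, |7|->9, |4|->3.5, |5|->5, |3|->2, |8|->10
Step 3: Attach original signs; sum ranks with positive sign and with negative sign.
W+ = 7 + 3.5 + 5 + 10 = 25.5
W- = 7 + 3.5 + 1 + 7 + 9 + 2 = 29.5
(Check: W+ + W- = 55 should equal n(n+1)/2 = 55.)
Step 4: Test statistic W = min(W+, W-) = 25.5.
Step 5: Ties in |d|, so use the tie-corrected normal approximation.
        E[W] = n(n+1)/4 = 10*11/4 = 27.5.
        Tie groups: |d|=4 (t=2), |d|=6 (t=3); sum(t^3 - t) = 30.
        Var[W] = n(n+1)(2n+1)/24 - sum(t^3-t)/48 = 2310/24 - 30/48 = 95.625.
        z = (W - E[W]) / sqrt(Var[W]) = (25.5 - 27.5) / 9.7788 = -0.2045.
        Two-sided p = 2*Phi(z) = 0.837944.
Step 6: alpha = 0.1. fail to reject H0.

W+ = 25.5, W- = 29.5, W = min = 25.5, p = 0.837944, fail to reject H0.


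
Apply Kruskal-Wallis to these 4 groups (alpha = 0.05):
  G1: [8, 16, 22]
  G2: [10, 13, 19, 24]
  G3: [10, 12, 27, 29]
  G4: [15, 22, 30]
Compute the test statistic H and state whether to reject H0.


Step 1: Combine all N = 14 observations and assign midranks.
sorted (value, group, rank): (8,G1,1), (10,G2,2.5), (10,G3,2.5), (12,G3,4), (13,G2,5), (15,G4,6), (16,G1,7), (19,G2,8), (22,G1,9.5), (22,G4,9.5), (24,G2,11), (27,G3,12), (29,G3,13), (30,G4,14)
Step 2: Sum ranks within each group.
R_1 = 17.5 (n_1 = 3)
R_2 = 26.5 (n_2 = 4)
R_3 = 31.5 (n_3 = 4)
R_4 = 29.5 (n_4 = 3)
Step 3: H = 12/(N(N+1)) * sum(R_i^2/n_i) - 3(N+1)
     = 12/(14*15) * (17.5^2/3 + 26.5^2/4 + 31.5^2/4 + 29.5^2/3) - 3*15
     = 0.057143 * 815.792 - 45
     = 1.616667.
Step 4: Ties present; correction factor C = 1 - 12/(14^3 - 14) = 0.995604. Corrected H = 1.616667 / 0.995604 = 1.623804.
Step 5: Under H0, H ~ chi^2(3); p-value = 0.654004.
Step 6: alpha = 0.05. fail to reject H0.

H = 1.6238, df = 3, p = 0.654004, fail to reject H0.


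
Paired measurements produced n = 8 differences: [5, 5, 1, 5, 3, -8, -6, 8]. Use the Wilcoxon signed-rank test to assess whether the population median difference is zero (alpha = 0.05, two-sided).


Step 1: Drop any zero differences (none here) and take |d_i|.
|d| = [5, 5, 1, 5, 3, 8, 6, 8]
Step 2: Midrank |d_i| (ties get averaged ranks).
ranks: |5|->4, |5|->4, |1|->1, |5|->4, |3|->2, |8|->7.5, |6|->6, |8|->7.5
Step 3: Attach original signs; sum ranks with positive sign and with negative sign.
W+ = 4 + 4 + 1 + 4 + 2 + 7.5 = 22.5
W- = 7.5 + 6 = 13.5
(Check: W+ + W- = 36 should equal n(n+1)/2 = 36.)
Step 4: Test statistic W = min(W+, W-) = 13.5.
Step 5: Ties in |d|, so use the tie-corrected normal approximation.
        E[W] = n(n+1)/4 = 8*9/4 = 18.
        Tie groups: |d|=5 (t=3), |d|=8 (t=2); sum(t^3 - t) = 30.
        Var[W] = n(n+1)(2n+1)/24 - sum(t^3-t)/48 = 1224/24 - 30/48 = 50.375.
        z = (W - E[W]) / sqrt(Var[W]) = (13.5 - 18) / 7.0975 = -0.6340.
        Two-sided p = 2*Phi(z) = 0.526066.
Step 6: alpha = 0.05. fail to reject H0.

W+ = 22.5, W- = 13.5, W = min = 13.5, p = 0.526066, fail to reject H0.


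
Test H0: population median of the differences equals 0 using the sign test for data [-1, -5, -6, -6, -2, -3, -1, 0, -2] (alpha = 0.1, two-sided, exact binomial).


Step 1: Discard zero differences. Original n = 9; n_eff = number of nonzero differences = 8.
Nonzero differences (with sign): -1, -5, -6, -6, -2, -3, -1, -2
Step 2: Count signs: positive = 0, negative = 8.
Step 3: Under H0: P(positive) = 0.5, so the number of positives S ~ Bin(8, 0.5).
Step 4: Two-sided exact p-value = sum of Bin(8,0.5) probabilities at or below the observed probability = 0.007812.
Step 5: alpha = 0.1. reject H0.

n_eff = 8, pos = 0, neg = 8, p = 0.007812, reject H0.


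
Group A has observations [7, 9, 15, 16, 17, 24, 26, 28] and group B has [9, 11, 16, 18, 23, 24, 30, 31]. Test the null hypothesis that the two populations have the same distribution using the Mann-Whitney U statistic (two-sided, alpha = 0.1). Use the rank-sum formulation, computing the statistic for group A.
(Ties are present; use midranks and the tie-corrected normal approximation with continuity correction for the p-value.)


Step 1: Combine and sort all 16 observations; assign midranks.
sorted (value, group): (7,X), (9,X), (9,Y), (11,Y), (15,X), (16,X), (16,Y), (17,X), (18,Y), (23,Y), (24,X), (24,Y), (26,X), (28,X), (30,Y), (31,Y)
ranks: 7->1, 9->2.5, 9->2.5, 11->4, 15->5, 16->6.5, 16->6.5, 17->8, 18->9, 23->10, 24->11.5, 24->11.5, 26->13, 28->14, 30->15, 31->16
Step 2: Rank sum for X: R1 = 1 + 2.5 + 5 + 6.5 + 8 + 11.5 + 13 + 14 = 61.5.
Step 3: U_X = R1 - n1(n1+1)/2 = 61.5 - 8*9/2 = 61.5 - 36 = 25.5.
       U_Y = n1*n2 - U_X = 64 - 25.5 = 38.5.
Step 4: Ties are present, so use the tie-corrected normal approximation (with continuity correction) for the p-value.
Step 5: p-value = 0.527700; compare to alpha = 0.1. fail to reject H0.

U_X = 25.5, p = 0.527700, fail to reject H0 at alpha = 0.1.


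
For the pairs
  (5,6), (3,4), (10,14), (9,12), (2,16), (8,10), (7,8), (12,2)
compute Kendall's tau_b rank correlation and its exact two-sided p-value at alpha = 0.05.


Step 1: Enumerate the 28 unordered pairs (i,j) with i<j and classify each by sign(x_j-x_i) * sign(y_j-y_i).
  (1,2):dx=-2,dy=-2->C; (1,3):dx=+5,dy=+8->C; (1,4):dx=+4,dy=+6->C; (1,5):dx=-3,dy=+10->D
  (1,6):dx=+3,dy=+4->C; (1,7):dx=+2,dy=+2->C; (1,8):dx=+7,dy=-4->D; (2,3):dx=+7,dy=+10->C
  (2,4):dx=+6,dy=+8->C; (2,5):dx=-1,dy=+12->D; (2,6):dx=+5,dy=+6->C; (2,7):dx=+4,dy=+4->C
  (2,8):dx=+9,dy=-2->D; (3,4):dx=-1,dy=-2->C; (3,5):dx=-8,dy=+2->D; (3,6):dx=-2,dy=-4->C
  (3,7):dx=-3,dy=-6->C; (3,8):dx=+2,dy=-12->D; (4,5):dx=-7,dy=+4->D; (4,6):dx=-1,dy=-2->C
  (4,7):dx=-2,dy=-4->C; (4,8):dx=+3,dy=-10->D; (5,6):dx=+6,dy=-6->D; (5,7):dx=+5,dy=-8->D
  (5,8):dx=+10,dy=-14->D; (6,7):dx=-1,dy=-2->C; (6,8):dx=+4,dy=-8->D; (7,8):dx=+5,dy=-6->D
Step 2: C = 15, D = 13, total pairs = 28.
Step 3: tau = (C - D)/(n(n-1)/2) = (15 - 13)/28 = 0.071429.
Step 4: Exact two-sided p-value (enumerate n! = 40320 permutations of y under H0): p = 0.904861.
Step 5: alpha = 0.05. fail to reject H0.

tau_b = 0.0714 (C=15, D=13), p = 0.904861, fail to reject H0.


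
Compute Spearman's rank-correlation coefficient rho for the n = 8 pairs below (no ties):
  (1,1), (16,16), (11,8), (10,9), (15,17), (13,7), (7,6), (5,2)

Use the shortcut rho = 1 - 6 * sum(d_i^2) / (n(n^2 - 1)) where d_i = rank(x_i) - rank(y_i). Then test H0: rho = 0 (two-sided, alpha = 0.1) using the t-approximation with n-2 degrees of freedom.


Step 1: Rank x and y separately (midranks; no ties here).
rank(x): 1->1, 16->8, 11->5, 10->4, 15->7, 13->6, 7->3, 5->2
rank(y): 1->1, 16->7, 8->5, 9->6, 17->8, 7->4, 6->3, 2->2
Step 2: d_i = R_x(i) - R_y(i); compute d_i^2.
  (1-1)^2=0, (8-7)^2=1, (5-5)^2=0, (4-6)^2=4, (7-8)^2=1, (6-4)^2=4, (3-3)^2=0, (2-2)^2=0
sum(d^2) = 10.
Step 3: rho = 1 - 6*10 / (8*(8^2 - 1)) = 1 - 60/504 = 0.880952.
Step 4: Under H0, t = rho * sqrt((n-2)/(1-rho^2)) = 4.5601 ~ t(6).
Step 5: Two-sided p-value from the t-distribution with 6 df = 0.003850.
Step 6: alpha = 0.1. reject H0.

rho = 0.8810, p = 0.003850, reject H0 at alpha = 0.1.


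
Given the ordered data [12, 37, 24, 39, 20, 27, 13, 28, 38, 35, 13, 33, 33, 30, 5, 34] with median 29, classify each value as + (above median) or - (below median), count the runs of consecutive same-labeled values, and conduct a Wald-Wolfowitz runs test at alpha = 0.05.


Step 1: Compute median = 29; label A = above, B = below.
Labels in order: BABABBBBAABAAABA  (n_A = 8, n_B = 8)
Step 2: Count runs R = 10.
Step 3: Under H0 (random ordering), E[R] = 2*n_A*n_B/(n_A+n_B) + 1 = 2*8*8/16 + 1 = 9.0000.
        Var[R] = 2*n_A*n_B*(2*n_A*n_B - n_A - n_B) / ((n_A+n_B)^2 * (n_A+n_B-1)) = 14336/3840 = 3.7333.
        SD[R] = 1.9322.
Step 4: Continuity-corrected z = (R - 0.5 - E[R]) / SD[R] = (10 - 0.5 - 9.0000) / 1.9322 = 0.2588.
Step 5: Two-sided p-value via normal approximation = 2*(1 - Phi(|z|)) = 0.795809.
Step 6: alpha = 0.05. fail to reject H0.

R = 10, z = 0.2588, p = 0.795809, fail to reject H0.


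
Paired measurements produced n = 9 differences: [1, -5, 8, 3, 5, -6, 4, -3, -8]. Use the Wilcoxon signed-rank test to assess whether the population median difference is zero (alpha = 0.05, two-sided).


Step 1: Drop any zero differences (none here) and take |d_i|.
|d| = [1, 5, 8, 3, 5, 6, 4, 3, 8]
Step 2: Midrank |d_i| (ties get averaged ranks).
ranks: |1|->1, |5|->5.5, |8|->8.5, |3|->2.5, |5|->5.5, |6|->7, |4|->4, |3|->2.5, |8|->8.5
Step 3: Attach original signs; sum ranks with positive sign and with negative sign.
W+ = 1 + 8.5 + 2.5 + 5.5 + 4 = 21.5
W- = 5.5 + 7 + 2.5 + 8.5 = 23.5
(Check: W+ + W- = 45 should equal n(n+1)/2 = 45.)
Step 4: Test statistic W = min(W+, W-) = 21.5.
Step 5: Ties in |d|, so use the tie-corrected normal approximation.
        E[W] = n(n+1)/4 = 9*10/4 = 22.5.
        Tie groups: |d|=3 (t=2), |d|=5 (t=2), |d|=8 (t=2); sum(t^3 - t) = 18.
        Var[W] = n(n+1)(2n+1)/24 - sum(t^3-t)/48 = 1710/24 - 18/48 = 70.875.
        z = (W - E[W]) / sqrt(Var[W]) = (21.5 - 22.5) / 8.4187 = -0.1188.
        Two-sided p = 2*Phi(z) = 0.905447.
Step 6: alpha = 0.05. fail to reject H0.

W+ = 21.5, W- = 23.5, W = min = 21.5, p = 0.905447, fail to reject H0.


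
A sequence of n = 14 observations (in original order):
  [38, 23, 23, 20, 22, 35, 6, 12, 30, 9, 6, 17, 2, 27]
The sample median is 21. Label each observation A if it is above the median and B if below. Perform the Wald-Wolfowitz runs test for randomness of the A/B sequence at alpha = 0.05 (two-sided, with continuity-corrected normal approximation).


Step 1: Compute median = 21; label A = above, B = below.
Labels in order: AAABAABBABBBBA  (n_A = 7, n_B = 7)
Step 2: Count runs R = 7.
Step 3: Under H0 (random ordering), E[R] = 2*n_A*n_B/(n_A+n_B) + 1 = 2*7*7/14 + 1 = 8.0000.
        Var[R] = 2*n_A*n_B*(2*n_A*n_B - n_A - n_B) / ((n_A+n_B)^2 * (n_A+n_B-1)) = 8232/2548 = 3.2308.
        SD[R] = 1.7974.
Step 4: Continuity-corrected z = (R + 0.5 - E[R]) / SD[R] = (7 + 0.5 - 8.0000) / 1.7974 = -0.2782.
Step 5: Two-sided p-value via normal approximation = 2*(1 - Phi(|z|)) = 0.780879.
Step 6: alpha = 0.05. fail to reject H0.

R = 7, z = -0.2782, p = 0.780879, fail to reject H0.


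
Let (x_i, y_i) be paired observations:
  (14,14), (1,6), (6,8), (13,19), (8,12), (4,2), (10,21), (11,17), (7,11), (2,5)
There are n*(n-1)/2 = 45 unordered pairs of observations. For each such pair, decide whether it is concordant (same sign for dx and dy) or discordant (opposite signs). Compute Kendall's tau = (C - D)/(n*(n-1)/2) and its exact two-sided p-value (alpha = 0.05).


Step 1: Enumerate the 45 unordered pairs (i,j) with i<j and classify each by sign(x_j-x_i) * sign(y_j-y_i).
  (1,2):dx=-13,dy=-8->C; (1,3):dx=-8,dy=-6->C; (1,4):dx=-1,dy=+5->D; (1,5):dx=-6,dy=-2->C
  (1,6):dx=-10,dy=-12->C; (1,7):dx=-4,dy=+7->D; (1,8):dx=-3,dy=+3->D; (1,9):dx=-7,dy=-3->C
  (1,10):dx=-12,dy=-9->C; (2,3):dx=+5,dy=+2->C; (2,4):dx=+12,dy=+13->C; (2,5):dx=+7,dy=+6->C
  (2,6):dx=+3,dy=-4->D; (2,7):dx=+9,dy=+15->C; (2,8):dx=+10,dy=+11->C; (2,9):dx=+6,dy=+5->C
  (2,10):dx=+1,dy=-1->D; (3,4):dx=+7,dy=+11->C; (3,5):dx=+2,dy=+4->C; (3,6):dx=-2,dy=-6->C
  (3,7):dx=+4,dy=+13->C; (3,8):dx=+5,dy=+9->C; (3,9):dx=+1,dy=+3->C; (3,10):dx=-4,dy=-3->C
  (4,5):dx=-5,dy=-7->C; (4,6):dx=-9,dy=-17->C; (4,7):dx=-3,dy=+2->D; (4,8):dx=-2,dy=-2->C
  (4,9):dx=-6,dy=-8->C; (4,10):dx=-11,dy=-14->C; (5,6):dx=-4,dy=-10->C; (5,7):dx=+2,dy=+9->C
  (5,8):dx=+3,dy=+5->C; (5,9):dx=-1,dy=-1->C; (5,10):dx=-6,dy=-7->C; (6,7):dx=+6,dy=+19->C
  (6,8):dx=+7,dy=+15->C; (6,9):dx=+3,dy=+9->C; (6,10):dx=-2,dy=+3->D; (7,8):dx=+1,dy=-4->D
  (7,9):dx=-3,dy=-10->C; (7,10):dx=-8,dy=-16->C; (8,9):dx=-4,dy=-6->C; (8,10):dx=-9,dy=-12->C
  (9,10):dx=-5,dy=-6->C
Step 2: C = 37, D = 8, total pairs = 45.
Step 3: tau = (C - D)/(n(n-1)/2) = (37 - 8)/45 = 0.644444.
Step 4: Exact two-sided p-value (enumerate n! = 3628800 permutations of y under H0): p = 0.009148.
Step 5: alpha = 0.05. reject H0.

tau_b = 0.6444 (C=37, D=8), p = 0.009148, reject H0.


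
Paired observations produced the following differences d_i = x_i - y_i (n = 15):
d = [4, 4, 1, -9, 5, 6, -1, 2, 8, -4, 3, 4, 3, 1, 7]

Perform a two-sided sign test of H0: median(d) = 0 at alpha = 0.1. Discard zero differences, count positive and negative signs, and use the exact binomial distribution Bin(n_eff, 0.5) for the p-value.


Step 1: Discard zero differences. Original n = 15; n_eff = number of nonzero differences = 15.
Nonzero differences (with sign): +4, +4, +1, -9, +5, +6, -1, +2, +8, -4, +3, +4, +3, +1, +7
Step 2: Count signs: positive = 12, negative = 3.
Step 3: Under H0: P(positive) = 0.5, so the number of positives S ~ Bin(15, 0.5).
Step 4: Two-sided exact p-value = sum of Bin(15,0.5) probabilities at or below the observed probability = 0.035156.
Step 5: alpha = 0.1. reject H0.

n_eff = 15, pos = 12, neg = 3, p = 0.035156, reject H0.


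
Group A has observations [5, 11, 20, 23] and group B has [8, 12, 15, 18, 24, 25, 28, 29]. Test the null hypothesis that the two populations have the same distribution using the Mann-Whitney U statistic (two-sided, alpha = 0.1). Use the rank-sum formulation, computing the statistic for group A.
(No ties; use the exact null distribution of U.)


Step 1: Combine and sort all 12 observations; assign midranks.
sorted (value, group): (5,X), (8,Y), (11,X), (12,Y), (15,Y), (18,Y), (20,X), (23,X), (24,Y), (25,Y), (28,Y), (29,Y)
ranks: 5->1, 8->2, 11->3, 12->4, 15->5, 18->6, 20->7, 23->8, 24->9, 25->10, 28->11, 29->12
Step 2: Rank sum for X: R1 = 1 + 3 + 7 + 8 = 19.
Step 3: U_X = R1 - n1(n1+1)/2 = 19 - 4*5/2 = 19 - 10 = 9.
       U_Y = n1*n2 - U_X = 32 - 9 = 23.
Step 4: No ties, so the exact null distribution of U (based on enumerating the C(12,4) = 495 equally likely rank assignments) gives the two-sided p-value.
Step 5: p-value = 0.282828; compare to alpha = 0.1. fail to reject H0.

U_X = 9, p = 0.282828, fail to reject H0 at alpha = 0.1.


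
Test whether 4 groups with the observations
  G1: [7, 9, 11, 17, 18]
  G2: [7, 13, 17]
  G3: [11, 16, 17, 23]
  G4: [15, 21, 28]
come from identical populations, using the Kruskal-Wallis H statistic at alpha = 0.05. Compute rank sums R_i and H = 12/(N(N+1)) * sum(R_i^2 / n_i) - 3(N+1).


Step 1: Combine all N = 15 observations and assign midranks.
sorted (value, group, rank): (7,G1,1.5), (7,G2,1.5), (9,G1,3), (11,G1,4.5), (11,G3,4.5), (13,G2,6), (15,G4,7), (16,G3,8), (17,G1,10), (17,G2,10), (17,G3,10), (18,G1,12), (21,G4,13), (23,G3,14), (28,G4,15)
Step 2: Sum ranks within each group.
R_1 = 31 (n_1 = 5)
R_2 = 17.5 (n_2 = 3)
R_3 = 36.5 (n_3 = 4)
R_4 = 35 (n_4 = 3)
Step 3: H = 12/(N(N+1)) * sum(R_i^2/n_i) - 3(N+1)
     = 12/(15*16) * (31^2/5 + 17.5^2/3 + 36.5^2/4 + 35^2/3) - 3*16
     = 0.050000 * 1035.68 - 48
     = 3.783958.
Step 4: Ties present; correction factor C = 1 - 36/(15^3 - 15) = 0.989286. Corrected H = 3.783958 / 0.989286 = 3.824940.
Step 5: Under H0, H ~ chi^2(3); p-value = 0.280999.
Step 6: alpha = 0.05. fail to reject H0.

H = 3.8249, df = 3, p = 0.280999, fail to reject H0.


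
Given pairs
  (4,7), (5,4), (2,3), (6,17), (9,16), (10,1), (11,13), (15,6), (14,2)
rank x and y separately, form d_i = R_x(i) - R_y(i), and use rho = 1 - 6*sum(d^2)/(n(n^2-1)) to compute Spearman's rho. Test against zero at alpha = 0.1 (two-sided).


Step 1: Rank x and y separately (midranks; no ties here).
rank(x): 4->2, 5->3, 2->1, 6->4, 9->5, 10->6, 11->7, 15->9, 14->8
rank(y): 7->6, 4->4, 3->3, 17->9, 16->8, 1->1, 13->7, 6->5, 2->2
Step 2: d_i = R_x(i) - R_y(i); compute d_i^2.
  (2-6)^2=16, (3-4)^2=1, (1-3)^2=4, (4-9)^2=25, (5-8)^2=9, (6-1)^2=25, (7-7)^2=0, (9-5)^2=16, (8-2)^2=36
sum(d^2) = 132.
Step 3: rho = 1 - 6*132 / (9*(9^2 - 1)) = 1 - 792/720 = -0.100000.
Step 4: Under H0, t = rho * sqrt((n-2)/(1-rho^2)) = -0.2659 ~ t(7).
Step 5: Two-sided p-value from the t-distribution with 7 df = 0.797972.
Step 6: alpha = 0.1. fail to reject H0.

rho = -0.1000, p = 0.797972, fail to reject H0 at alpha = 0.1.
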